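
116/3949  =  116/3949 = 0.03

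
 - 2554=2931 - 5485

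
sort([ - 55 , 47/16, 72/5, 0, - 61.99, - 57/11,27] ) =[ - 61.99, - 55, -57/11, 0, 47/16,72/5,27]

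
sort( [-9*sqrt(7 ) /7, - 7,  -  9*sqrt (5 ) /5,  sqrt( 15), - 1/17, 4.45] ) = [-7, - 9*sqrt( 5 )/5,-9*sqrt( 7)/7, - 1/17, sqrt( 15 )  ,  4.45 ]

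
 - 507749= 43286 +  - 551035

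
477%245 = 232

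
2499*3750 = 9371250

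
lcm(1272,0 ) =0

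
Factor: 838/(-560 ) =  - 2^( - 3) * 5^(-1 )*7^( - 1) * 419^1 = - 419/280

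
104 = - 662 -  - 766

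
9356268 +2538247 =11894515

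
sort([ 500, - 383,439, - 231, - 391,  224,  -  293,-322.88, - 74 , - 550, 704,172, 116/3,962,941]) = [-550 , - 391, - 383,  -  322.88, - 293, - 231, - 74,  116/3, 172,224, 439  ,  500, 704,941, 962 ]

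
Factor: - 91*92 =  - 2^2*7^1* 13^1* 23^1 = -8372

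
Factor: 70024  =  2^3*8753^1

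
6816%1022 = 684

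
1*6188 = 6188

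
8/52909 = 8/52909 = 0.00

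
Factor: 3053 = 43^1*71^1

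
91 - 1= 90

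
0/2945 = 0 = 0.00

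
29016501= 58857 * 493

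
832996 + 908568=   1741564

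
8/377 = 8/377  =  0.02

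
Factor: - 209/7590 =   -  2^(  -  1 )*3^( - 1)*5^( - 1)*19^1*23^( - 1)= -19/690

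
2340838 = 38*61601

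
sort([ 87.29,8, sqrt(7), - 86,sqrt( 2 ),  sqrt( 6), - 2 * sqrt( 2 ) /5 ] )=[-86,- 2*sqrt(2) /5,sqrt(2 ), sqrt( 6 ),sqrt( 7) , 8,87.29 ]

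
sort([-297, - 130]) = [  -  297 , - 130]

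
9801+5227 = 15028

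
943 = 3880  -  2937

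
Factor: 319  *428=2^2*11^1*29^1*107^1 = 136532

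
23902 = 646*37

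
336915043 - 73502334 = 263412709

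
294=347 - 53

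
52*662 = 34424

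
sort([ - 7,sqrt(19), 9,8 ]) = [ - 7, sqrt( 19),  8,9 ]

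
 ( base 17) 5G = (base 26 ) 3N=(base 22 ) 4d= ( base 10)101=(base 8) 145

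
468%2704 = 468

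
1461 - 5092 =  - 3631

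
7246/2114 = 3623/1057 = 3.43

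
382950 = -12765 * ( - 30)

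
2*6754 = 13508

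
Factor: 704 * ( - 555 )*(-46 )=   17973120 = 2^7*3^1 * 5^1*11^1*23^1 * 37^1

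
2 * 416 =832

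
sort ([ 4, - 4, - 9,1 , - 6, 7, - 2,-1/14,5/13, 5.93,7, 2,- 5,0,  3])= [ - 9,-6, - 5,-4, - 2, - 1/14, 0,5/13,1, 2,3,4, 5.93, 7,7] 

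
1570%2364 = 1570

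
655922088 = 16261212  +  639660876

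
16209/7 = 2315 + 4/7 = 2315.57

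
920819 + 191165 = 1111984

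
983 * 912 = 896496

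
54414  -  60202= - 5788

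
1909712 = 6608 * 289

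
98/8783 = 98/8783=0.01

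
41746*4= 166984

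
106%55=51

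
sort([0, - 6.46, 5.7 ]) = [-6.46, 0, 5.7 ]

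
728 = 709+19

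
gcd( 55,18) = 1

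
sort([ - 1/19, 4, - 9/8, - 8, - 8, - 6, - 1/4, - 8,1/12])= [ - 8, - 8, - 8, - 6, -9/8, - 1/4, - 1/19, 1/12,4 ]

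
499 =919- 420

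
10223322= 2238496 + 7984826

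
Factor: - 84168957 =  - 3^1 * 28056319^1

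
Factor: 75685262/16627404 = 2^( - 1)*3^( - 1) * 41^1*61^1 * 971^(-1)*1427^(  -  1 )*15131^1  =  37842631/8313702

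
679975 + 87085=767060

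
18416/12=1534 + 2/3  =  1534.67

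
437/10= 437/10 = 43.70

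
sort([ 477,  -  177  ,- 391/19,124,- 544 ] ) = [ - 544,-177, - 391/19, 124,477] 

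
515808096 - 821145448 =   -  305337352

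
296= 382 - 86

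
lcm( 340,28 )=2380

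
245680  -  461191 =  - 215511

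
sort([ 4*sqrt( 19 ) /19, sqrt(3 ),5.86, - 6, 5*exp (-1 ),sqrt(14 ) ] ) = [-6, 4*sqrt(19)/19, sqrt(3),5*exp(- 1 ),sqrt(14), 5.86] 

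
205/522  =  205/522=0.39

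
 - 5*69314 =-346570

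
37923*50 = 1896150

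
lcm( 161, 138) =966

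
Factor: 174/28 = 2^( - 1)*3^1*7^( - 1)*29^1 = 87/14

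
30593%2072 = 1585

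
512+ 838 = 1350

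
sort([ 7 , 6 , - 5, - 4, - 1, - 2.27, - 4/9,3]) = [ - 5,- 4, - 2.27,- 1,- 4/9,3,6,7 ]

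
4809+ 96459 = 101268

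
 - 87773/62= - 87773/62= -1415.69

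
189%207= 189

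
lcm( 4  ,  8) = 8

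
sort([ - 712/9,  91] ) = [ - 712/9, 91]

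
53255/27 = 53255/27 = 1972.41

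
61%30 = 1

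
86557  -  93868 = -7311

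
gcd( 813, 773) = 1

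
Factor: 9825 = 3^1*5^2*  131^1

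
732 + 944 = 1676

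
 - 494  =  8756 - 9250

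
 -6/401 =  - 6/401 = - 0.01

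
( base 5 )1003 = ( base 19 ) 6E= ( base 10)128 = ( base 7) 242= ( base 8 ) 200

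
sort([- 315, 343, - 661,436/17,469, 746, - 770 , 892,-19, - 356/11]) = [ - 770, - 661, - 315, - 356/11, - 19, 436/17,343, 469, 746,892] 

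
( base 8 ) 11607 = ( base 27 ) 6n4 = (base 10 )4999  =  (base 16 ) 1387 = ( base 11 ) 3835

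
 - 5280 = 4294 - 9574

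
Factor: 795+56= 851 = 23^1*37^1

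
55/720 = 11/144 = 0.08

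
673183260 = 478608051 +194575209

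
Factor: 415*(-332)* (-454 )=2^3*5^1*83^2*227^1 = 62552120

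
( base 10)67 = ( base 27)2D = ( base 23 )2l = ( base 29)29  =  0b1000011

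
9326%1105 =486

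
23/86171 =23/86171 = 0.00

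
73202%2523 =35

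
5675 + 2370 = 8045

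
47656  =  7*6808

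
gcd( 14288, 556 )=4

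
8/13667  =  8/13667 = 0.00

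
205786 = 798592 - 592806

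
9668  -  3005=6663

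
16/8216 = 2/1027 = 0.00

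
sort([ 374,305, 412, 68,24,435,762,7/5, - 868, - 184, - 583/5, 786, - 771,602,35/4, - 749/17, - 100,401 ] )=[ - 868,-771, - 184, - 583/5,-100, - 749/17 , 7/5 , 35/4,24,68 , 305,  374 , 401,412,  435,602, 762 , 786] 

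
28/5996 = 7/1499 = 0.00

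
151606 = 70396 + 81210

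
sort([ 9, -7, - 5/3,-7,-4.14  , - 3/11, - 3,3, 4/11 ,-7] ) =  [ - 7, - 7, - 7, - 4.14, - 3, - 5/3,-3/11,4/11 , 3,9]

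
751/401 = 751/401 = 1.87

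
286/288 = 143/144=0.99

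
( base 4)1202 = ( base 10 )98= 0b1100010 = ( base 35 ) 2S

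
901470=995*906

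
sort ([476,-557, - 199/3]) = [ - 557, - 199/3, 476]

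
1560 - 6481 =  - 4921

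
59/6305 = 59/6305= 0.01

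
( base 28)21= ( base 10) 57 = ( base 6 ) 133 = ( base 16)39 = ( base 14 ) 41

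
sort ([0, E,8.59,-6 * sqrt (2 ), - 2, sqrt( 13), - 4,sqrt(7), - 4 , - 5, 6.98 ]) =[ - 6* sqrt(2), - 5, - 4,-4, - 2,0,  sqrt( 7),E,  sqrt(13),6.98,8.59] 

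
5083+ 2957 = 8040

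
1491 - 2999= - 1508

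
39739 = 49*811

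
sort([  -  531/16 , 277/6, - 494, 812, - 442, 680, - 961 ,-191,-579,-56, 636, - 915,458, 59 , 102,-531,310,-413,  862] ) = [ - 961, - 915 ,-579, -531, - 494, - 442 , -413,  -  191,-56, - 531/16, 277/6, 59  ,  102,  310, 458, 636, 680,812,862]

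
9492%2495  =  2007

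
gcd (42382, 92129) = 1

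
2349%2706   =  2349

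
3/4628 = 3/4628 = 0.00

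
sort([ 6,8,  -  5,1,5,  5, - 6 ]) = [ - 6, - 5, 1,5, 5 , 6, 8 ] 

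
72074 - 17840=54234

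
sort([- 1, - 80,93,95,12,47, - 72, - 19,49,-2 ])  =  [ - 80, - 72,  -  19, - 2,- 1, 12,47, 49, 93 , 95]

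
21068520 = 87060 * 242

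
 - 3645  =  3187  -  6832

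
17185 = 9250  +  7935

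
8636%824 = 396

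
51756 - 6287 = 45469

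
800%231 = 107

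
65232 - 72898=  - 7666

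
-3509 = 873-4382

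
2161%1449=712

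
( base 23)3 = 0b11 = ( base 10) 3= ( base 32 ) 3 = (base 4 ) 3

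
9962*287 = 2859094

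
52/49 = 52/49  =  1.06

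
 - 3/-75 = 1/25=0.04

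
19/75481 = 19/75481 = 0.00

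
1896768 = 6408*296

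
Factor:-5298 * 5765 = -2^1*3^1* 5^1*883^1*1153^1 = - 30542970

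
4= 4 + 0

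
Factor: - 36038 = -2^1*37^1 * 487^1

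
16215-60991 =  - 44776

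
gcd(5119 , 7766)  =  1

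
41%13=2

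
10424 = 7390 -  - 3034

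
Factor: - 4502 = -2^1*2251^1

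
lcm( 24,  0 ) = 0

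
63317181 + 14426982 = 77744163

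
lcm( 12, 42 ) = 84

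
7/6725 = 7/6725=0.00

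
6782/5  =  1356 + 2/5 =1356.40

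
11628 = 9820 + 1808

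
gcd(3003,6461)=91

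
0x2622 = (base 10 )9762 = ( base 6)113110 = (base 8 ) 23042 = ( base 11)7375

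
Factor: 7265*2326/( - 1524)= -8449195/762 = - 2^(-1)*3^( - 1)*5^1*127^(-1)*1163^1*1453^1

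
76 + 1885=1961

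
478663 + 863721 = 1342384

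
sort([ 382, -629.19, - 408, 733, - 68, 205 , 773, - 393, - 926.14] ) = [ - 926.14, - 629.19, - 408, -393, - 68 , 205,382,733, 773 ] 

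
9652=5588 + 4064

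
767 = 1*767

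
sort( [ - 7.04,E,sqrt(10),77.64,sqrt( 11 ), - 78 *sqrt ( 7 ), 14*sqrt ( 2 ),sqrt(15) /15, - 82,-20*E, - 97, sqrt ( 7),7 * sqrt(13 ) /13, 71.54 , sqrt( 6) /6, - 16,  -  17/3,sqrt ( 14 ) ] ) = [  -  78*sqrt( 7 ) ,-97 , - 82, - 20*E, - 16, - 7.04 , - 17/3,sqrt(15)/15,sqrt( 6)/6,7 * sqrt( 13)/13,sqrt(7 ),E,sqrt(10), sqrt( 11),sqrt(14), 14*sqrt (2), 71.54,77.64 ] 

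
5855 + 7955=13810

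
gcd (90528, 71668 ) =3772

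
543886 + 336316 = 880202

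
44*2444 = 107536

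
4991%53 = 9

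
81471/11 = 81471/11=7406.45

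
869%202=61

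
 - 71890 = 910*(-79)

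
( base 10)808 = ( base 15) 38D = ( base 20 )208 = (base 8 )1450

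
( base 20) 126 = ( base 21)105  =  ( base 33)dh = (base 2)110111110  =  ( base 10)446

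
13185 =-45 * ( -293 ) 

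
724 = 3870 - 3146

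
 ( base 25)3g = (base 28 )37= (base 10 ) 91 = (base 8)133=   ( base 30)31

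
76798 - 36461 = 40337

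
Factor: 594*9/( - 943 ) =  - 5346/943 = - 2^1*3^5*11^1*23^(-1 ) * 41^(-1 )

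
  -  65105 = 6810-71915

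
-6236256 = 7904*( - 789 )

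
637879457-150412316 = 487467141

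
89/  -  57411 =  - 1 + 57322/57411 = - 0.00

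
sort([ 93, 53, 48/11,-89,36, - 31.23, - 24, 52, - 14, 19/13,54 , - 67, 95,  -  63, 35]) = [ - 89, - 67, - 63, - 31.23, -24  , - 14, 19/13,48/11,35,36,52, 53, 54, 93,95]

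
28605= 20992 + 7613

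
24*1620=38880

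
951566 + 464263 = 1415829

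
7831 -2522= 5309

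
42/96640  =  21/48320 = 0.00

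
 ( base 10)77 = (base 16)4d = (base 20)3h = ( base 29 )2j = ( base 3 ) 2212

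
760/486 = 1+137/243 = 1.56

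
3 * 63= 189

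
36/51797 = 36/51797 = 0.00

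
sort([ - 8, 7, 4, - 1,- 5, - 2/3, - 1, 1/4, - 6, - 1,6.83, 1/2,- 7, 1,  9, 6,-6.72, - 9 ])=[  -  9, - 8, - 7, - 6.72, - 6, - 5, - 1, - 1, - 1, - 2/3,1/4, 1/2 , 1, 4,6  ,  6.83, 7,9]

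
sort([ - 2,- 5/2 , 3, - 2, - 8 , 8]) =[-8, - 5/2  ,  -  2, - 2, 3, 8] 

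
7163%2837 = 1489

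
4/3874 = 2/1937 = 0.00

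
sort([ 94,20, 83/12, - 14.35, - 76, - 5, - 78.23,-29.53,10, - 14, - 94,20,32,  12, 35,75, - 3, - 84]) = [ - 94, - 84  , - 78.23, - 76, - 29.53,-14.35, - 14, - 5, - 3,83/12, 10,12  ,  20,20,32 , 35 , 75,  94 ] 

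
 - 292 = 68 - 360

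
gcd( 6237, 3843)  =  63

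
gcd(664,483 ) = 1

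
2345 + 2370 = 4715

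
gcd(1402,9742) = 2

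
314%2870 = 314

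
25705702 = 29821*862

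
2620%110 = 90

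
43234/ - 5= -43234/5=-  8646.80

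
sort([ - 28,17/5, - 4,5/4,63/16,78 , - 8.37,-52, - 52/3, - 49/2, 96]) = [ - 52,-28,  -  49/2, - 52/3,-8.37,-4,5/4  ,  17/5,63/16, 78,96]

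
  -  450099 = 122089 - 572188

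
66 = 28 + 38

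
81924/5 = 16384 + 4/5 = 16384.80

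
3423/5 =684 + 3/5 = 684.60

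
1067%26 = 1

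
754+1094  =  1848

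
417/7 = 417/7 = 59.57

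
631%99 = 37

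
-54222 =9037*( - 6 )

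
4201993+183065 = 4385058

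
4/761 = 4/761 = 0.01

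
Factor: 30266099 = 30266099^1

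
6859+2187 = 9046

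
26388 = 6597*4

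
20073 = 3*6691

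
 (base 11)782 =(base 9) 1251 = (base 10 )937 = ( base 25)1cc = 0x3a9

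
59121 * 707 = 41798547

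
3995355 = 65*61467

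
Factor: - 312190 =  - 2^1* 5^1*31219^1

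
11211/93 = 3737/31=120.55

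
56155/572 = 98 + 9/52 = 98.17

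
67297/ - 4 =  - 16825 + 3/4 =-  16824.25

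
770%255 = 5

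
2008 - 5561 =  - 3553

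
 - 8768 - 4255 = - 13023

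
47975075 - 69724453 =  - 21749378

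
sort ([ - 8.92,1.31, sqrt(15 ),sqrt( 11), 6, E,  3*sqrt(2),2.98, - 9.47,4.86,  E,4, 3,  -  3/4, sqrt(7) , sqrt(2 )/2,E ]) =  [ - 9.47,-8.92,-3/4,sqrt( 2 )/2,1.31, sqrt(7 ),E,E,E,2.98,3,sqrt(11 ), sqrt(15 ),4,3*sqrt( 2) , 4.86 , 6 ]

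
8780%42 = 2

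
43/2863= 43/2863 = 0.02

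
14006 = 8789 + 5217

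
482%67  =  13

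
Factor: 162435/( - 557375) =-3^1*5^(- 2) * 7^(-1)*17^1 = - 51/175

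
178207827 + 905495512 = 1083703339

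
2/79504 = 1/39752 = 0.00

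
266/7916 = 133/3958 = 0.03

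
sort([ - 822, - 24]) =[ - 822, - 24 ]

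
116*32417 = 3760372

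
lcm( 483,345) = 2415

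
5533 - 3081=2452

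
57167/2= 28583 + 1/2 = 28583.50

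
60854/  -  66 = -923+32/33 = -  922.03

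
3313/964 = 3313/964 = 3.44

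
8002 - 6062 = 1940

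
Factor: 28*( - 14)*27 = -2^3*3^3*7^2 = - 10584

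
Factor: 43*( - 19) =-19^1*43^1 = - 817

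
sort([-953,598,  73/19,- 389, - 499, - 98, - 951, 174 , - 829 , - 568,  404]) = [ - 953, - 951,  -  829, - 568, - 499,  -  389, - 98, 73/19,  174, 404, 598]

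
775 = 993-218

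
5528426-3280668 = 2247758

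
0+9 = 9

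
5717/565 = 5717/565 = 10.12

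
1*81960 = 81960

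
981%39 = 6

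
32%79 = 32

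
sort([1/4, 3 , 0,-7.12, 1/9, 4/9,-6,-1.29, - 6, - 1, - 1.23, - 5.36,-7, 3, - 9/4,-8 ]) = [ - 8,-7.12, - 7, - 6,-6,- 5.36,-9/4, - 1.29, - 1.23, - 1,0, 1/9,1/4, 4/9,3,  3] 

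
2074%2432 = 2074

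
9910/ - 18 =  - 551 + 4/9  =  - 550.56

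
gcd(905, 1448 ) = 181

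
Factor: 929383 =7^2*13^1*1459^1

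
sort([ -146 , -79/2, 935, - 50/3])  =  [ - 146,-79/2,- 50/3,935]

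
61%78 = 61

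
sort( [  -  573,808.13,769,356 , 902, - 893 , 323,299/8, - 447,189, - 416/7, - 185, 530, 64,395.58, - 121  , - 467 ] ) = [ - 893, - 573, - 467 , - 447, - 185, - 121, - 416/7,299/8,64,189, 323 , 356,395.58,530, 769,808.13,902]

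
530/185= 106/37 = 2.86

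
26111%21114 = 4997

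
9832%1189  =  320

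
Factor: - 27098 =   -  2^1 * 17^1*797^1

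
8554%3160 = 2234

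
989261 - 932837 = 56424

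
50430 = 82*615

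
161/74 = 2 + 13/74  =  2.18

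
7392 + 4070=11462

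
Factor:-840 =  - 2^3*3^1*5^1 * 7^1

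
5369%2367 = 635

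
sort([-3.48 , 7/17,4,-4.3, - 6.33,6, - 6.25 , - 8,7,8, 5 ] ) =[ - 8, - 6.33,-6.25,-4.3,-3.48,7/17,4, 5,6 , 7,8 ] 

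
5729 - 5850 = - 121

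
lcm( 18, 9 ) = 18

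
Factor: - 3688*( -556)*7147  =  2^5*7^1 * 139^1*461^1*1021^1=14655123616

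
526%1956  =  526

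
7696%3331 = 1034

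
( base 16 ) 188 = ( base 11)327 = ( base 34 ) BI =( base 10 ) 392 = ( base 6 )1452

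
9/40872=3/13624 =0.00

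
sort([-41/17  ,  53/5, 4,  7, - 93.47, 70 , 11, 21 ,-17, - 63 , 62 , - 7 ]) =[ - 93.47, - 63, -17, - 7, - 41/17, 4,7,53/5, 11,  21, 62,70 ] 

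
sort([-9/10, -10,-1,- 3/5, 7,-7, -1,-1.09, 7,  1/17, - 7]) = [-10, - 7,- 7,-1.09, - 1,-1, - 9/10 , - 3/5, 1/17, 7, 7] 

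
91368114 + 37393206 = 128761320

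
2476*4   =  9904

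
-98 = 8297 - 8395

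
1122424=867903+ 254521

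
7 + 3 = 10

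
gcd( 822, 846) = 6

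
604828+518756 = 1123584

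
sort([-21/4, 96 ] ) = [ - 21/4,96] 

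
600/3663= 200/1221 = 0.16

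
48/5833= 48/5833= 0.01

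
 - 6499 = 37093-43592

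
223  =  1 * 223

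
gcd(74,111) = 37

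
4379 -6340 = -1961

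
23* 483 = 11109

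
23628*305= 7206540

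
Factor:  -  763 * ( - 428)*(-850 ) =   -  277579400 = - 2^3*5^2 * 7^1 * 17^1*107^1*109^1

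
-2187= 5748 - 7935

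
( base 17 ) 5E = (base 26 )3l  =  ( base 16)63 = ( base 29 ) 3C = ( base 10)99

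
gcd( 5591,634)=1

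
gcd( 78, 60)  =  6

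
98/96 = 1 + 1/48 = 1.02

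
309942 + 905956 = 1215898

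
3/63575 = 3/63575 = 0.00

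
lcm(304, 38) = 304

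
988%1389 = 988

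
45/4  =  11 + 1/4= 11.25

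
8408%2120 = 2048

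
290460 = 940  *309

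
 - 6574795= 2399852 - 8974647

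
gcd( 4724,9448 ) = 4724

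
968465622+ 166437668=1134903290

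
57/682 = 57/682 = 0.08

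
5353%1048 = 113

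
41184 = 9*4576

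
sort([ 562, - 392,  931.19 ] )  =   [ - 392 , 562, 931.19]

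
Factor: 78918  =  2^1*3^1*7^1*  1879^1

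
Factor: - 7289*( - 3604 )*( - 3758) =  - 98720991448 = - 2^3*17^1* 37^1*53^1*197^1*1879^1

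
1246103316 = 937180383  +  308922933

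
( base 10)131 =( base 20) 6b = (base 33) 3w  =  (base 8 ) 203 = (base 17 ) 7c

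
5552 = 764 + 4788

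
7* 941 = 6587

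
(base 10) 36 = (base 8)44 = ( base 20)1g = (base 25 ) 1b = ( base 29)17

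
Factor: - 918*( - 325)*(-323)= -2^1*3^3 * 5^2 * 13^1*17^2*19^1 = -  96367050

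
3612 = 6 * 602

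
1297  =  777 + 520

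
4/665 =4/665 = 0.01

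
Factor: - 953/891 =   -  3^( - 4)*11^( - 1)*953^1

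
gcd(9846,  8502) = 6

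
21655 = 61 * 355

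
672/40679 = 672/40679 = 0.02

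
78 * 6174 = 481572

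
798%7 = 0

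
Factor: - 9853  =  -59^1* 167^1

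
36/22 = 18/11= 1.64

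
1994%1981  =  13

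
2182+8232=10414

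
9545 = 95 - - 9450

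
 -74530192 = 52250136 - 126780328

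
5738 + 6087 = 11825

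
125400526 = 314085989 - 188685463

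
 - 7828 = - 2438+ - 5390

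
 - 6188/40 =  - 155+3/10 = -154.70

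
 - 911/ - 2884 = 911/2884  =  0.32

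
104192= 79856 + 24336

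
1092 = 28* 39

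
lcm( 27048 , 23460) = 2299080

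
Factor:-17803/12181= -13^(-1) * 19^1  =  -19/13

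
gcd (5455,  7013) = 1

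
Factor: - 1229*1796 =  - 2207284 = - 2^2*449^1*1229^1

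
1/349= 1/349=0.00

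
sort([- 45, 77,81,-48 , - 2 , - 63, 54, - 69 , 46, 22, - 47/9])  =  [ - 69, - 63, - 48 ,-45,-47/9,  -  2 , 22,46 , 54 , 77, 81] 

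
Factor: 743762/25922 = 373/13 = 13^ ( - 1) * 373^1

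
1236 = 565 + 671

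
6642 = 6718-76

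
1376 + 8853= 10229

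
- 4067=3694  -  7761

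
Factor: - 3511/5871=- 3^(-1)*19^( - 1)*103^( - 1 )*3511^1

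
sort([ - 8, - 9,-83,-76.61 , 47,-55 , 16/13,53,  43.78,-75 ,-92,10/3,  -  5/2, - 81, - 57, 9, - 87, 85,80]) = [ - 92, - 87, - 83, - 81, - 76.61,-75, - 57,  -  55,-9,-8, - 5/2, 16/13, 10/3, 9, 43.78,47, 53, 80,85]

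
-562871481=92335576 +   -  655207057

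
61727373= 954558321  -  892830948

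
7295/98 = 7295/98 = 74.44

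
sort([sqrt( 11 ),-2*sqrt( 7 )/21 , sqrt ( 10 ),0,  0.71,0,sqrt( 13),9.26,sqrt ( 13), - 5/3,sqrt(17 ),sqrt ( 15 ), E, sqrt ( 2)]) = [-5/3, - 2*sqrt( 7 )/21, 0, 0,0.71, sqrt( 2 ), E,sqrt (10 ), sqrt(11 ), sqrt( 13 ),sqrt(13 ),sqrt( 15 ),sqrt ( 17),9.26] 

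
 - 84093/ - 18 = 4671  +  5/6= 4671.83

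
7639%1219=325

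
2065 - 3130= -1065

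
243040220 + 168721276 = 411761496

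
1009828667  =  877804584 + 132024083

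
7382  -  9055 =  - 1673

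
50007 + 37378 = 87385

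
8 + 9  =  17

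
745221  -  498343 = 246878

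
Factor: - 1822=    - 2^1*911^1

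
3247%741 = 283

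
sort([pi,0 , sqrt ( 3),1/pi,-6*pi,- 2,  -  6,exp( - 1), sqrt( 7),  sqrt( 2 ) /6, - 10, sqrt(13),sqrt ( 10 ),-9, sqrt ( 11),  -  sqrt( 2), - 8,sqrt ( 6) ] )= [ - 6*pi,  -  10, - 9,-8, - 6,-2,-sqrt (2 ),0,sqrt( 2 ) /6 , 1/pi , exp ( - 1), sqrt( 3), sqrt(6), sqrt(7 ),pi,  sqrt ( 10 ), sqrt( 11), sqrt ( 13)] 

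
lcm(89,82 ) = 7298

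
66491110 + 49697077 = 116188187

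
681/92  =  7 + 37/92 = 7.40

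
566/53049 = 566/53049 = 0.01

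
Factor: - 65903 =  -59^1*1117^1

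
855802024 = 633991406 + 221810618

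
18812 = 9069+9743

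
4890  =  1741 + 3149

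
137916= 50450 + 87466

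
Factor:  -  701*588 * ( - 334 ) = 2^3*3^1* 7^2*167^1*701^1 = 137670792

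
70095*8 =560760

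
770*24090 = 18549300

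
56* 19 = 1064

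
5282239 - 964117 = 4318122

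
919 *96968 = 89113592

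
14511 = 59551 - 45040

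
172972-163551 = 9421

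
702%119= 107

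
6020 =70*86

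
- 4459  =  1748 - 6207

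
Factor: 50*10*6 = 2^3 * 3^1*5^3=3000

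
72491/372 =72491/372 = 194.87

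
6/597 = 2/199= 0.01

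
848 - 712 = 136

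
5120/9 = 5120/9 =568.89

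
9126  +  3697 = 12823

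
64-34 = 30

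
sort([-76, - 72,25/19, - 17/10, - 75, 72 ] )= [-76,- 75, - 72, - 17/10,  25/19 , 72] 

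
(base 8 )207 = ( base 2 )10000111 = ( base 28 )4n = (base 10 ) 135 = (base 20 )6F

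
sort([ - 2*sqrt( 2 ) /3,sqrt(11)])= [ - 2*sqrt(2) /3, sqrt(11 )]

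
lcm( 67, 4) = 268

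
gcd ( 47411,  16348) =1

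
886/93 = 886/93=9.53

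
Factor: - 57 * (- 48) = 2736 = 2^4 * 3^2*19^1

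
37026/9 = 4114 = 4114.00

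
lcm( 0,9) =0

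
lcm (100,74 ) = 3700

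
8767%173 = 117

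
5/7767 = 5/7767 = 0.00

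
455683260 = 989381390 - 533698130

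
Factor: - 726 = -2^1*3^1*11^2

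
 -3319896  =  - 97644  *34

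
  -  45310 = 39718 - 85028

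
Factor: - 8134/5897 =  - 2^1*7^2*83^1 * 5897^( - 1 )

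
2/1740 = 1/870  =  0.00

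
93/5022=1/54 = 0.02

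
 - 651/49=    - 93/7 = - 13.29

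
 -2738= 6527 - 9265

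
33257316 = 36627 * 908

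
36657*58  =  2126106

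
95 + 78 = 173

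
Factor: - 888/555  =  -8/5= -  2^3*5^( -1)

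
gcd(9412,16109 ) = 181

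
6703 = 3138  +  3565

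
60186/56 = 1074 +3/4 = 1074.75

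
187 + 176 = 363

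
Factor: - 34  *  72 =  - 2^4 * 3^2*17^1 = - 2448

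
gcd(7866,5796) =414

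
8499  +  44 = 8543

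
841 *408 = 343128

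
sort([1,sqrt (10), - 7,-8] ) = [ - 8, - 7,1,  sqrt( 10)] 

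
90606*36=3261816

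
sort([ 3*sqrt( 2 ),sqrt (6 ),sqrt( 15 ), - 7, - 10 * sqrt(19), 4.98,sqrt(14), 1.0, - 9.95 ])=[ - 10*sqrt(19 ),  -  9.95, - 7 , 1.0, sqrt( 6), sqrt(14), sqrt (15 ), 3 *sqrt( 2),4.98 ] 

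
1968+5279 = 7247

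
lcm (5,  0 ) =0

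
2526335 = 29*87115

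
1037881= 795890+241991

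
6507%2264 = 1979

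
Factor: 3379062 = 2^1*3^1*31^1*37^1*491^1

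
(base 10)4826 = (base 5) 123301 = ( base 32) 4mq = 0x12DA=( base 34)45W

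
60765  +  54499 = 115264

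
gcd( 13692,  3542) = 14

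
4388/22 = 2194/11= 199.45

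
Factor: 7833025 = 5^2*313321^1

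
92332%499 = 17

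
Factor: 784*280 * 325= 71344000 = 2^7*5^3*7^3*13^1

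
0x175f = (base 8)13537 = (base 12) 3567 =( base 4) 1131133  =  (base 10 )5983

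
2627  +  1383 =4010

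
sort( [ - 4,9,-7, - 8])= [ - 8, - 7, - 4,9]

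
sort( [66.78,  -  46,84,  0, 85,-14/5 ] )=[  -  46, -14/5,0, 66.78, 84,85 ]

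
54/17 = 3 + 3/17 = 3.18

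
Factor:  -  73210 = -2^1*5^1*7321^1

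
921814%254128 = 159430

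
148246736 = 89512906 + 58733830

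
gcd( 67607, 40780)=1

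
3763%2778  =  985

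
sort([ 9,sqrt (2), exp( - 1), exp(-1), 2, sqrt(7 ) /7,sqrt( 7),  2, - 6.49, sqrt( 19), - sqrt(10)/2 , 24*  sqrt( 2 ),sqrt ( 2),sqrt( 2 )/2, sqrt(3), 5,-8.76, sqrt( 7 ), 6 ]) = [-8.76, - 6.49, - sqrt(  10 ) /2, exp(-1 ),exp( - 1), sqrt ( 7)/7, sqrt(2) /2, sqrt ( 2),sqrt(2), sqrt ( 3),2,2,sqrt( 7),sqrt( 7), sqrt( 19), 5, 6,9,24*sqrt (2 ) ] 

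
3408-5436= - 2028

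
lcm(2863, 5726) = 5726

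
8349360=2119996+6229364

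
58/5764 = 29/2882 = 0.01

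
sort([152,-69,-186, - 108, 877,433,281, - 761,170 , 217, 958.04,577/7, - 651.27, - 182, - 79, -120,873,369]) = [- 761, - 651.27, - 186, - 182,-120, - 108, - 79 ,-69,577/7, 152,170, 217 , 281,369,433, 873,877,958.04 ]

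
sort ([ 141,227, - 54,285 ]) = [ - 54,141,227, 285 ] 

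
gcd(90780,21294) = 6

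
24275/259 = 24275/259  =  93.73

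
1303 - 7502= - 6199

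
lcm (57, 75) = 1425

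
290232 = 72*4031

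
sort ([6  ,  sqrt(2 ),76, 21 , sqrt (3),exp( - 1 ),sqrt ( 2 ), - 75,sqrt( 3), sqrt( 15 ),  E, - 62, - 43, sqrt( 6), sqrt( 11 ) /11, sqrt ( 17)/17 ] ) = [-75,-62,-43, sqrt (17 ) /17, sqrt (11)/11,exp( - 1), sqrt(2 ),  sqrt( 2),  sqrt( 3 ),sqrt( 3) , sqrt ( 6 ), E,sqrt(15),6 , 21, 76 ]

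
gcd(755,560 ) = 5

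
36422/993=36422/993 = 36.68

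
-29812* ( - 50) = 1490600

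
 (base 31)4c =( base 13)a6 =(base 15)91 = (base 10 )136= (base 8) 210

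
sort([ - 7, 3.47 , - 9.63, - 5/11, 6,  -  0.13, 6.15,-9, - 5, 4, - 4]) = [ - 9.63, - 9, - 7, - 5, - 4, - 5/11, - 0.13,3.47, 4,6,6.15]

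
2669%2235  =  434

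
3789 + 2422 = 6211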